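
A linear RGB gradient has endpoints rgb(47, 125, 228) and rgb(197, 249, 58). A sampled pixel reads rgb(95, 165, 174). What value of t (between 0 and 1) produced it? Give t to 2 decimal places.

0.32

Invert the lerp on the B channel (largest span, 170): t = (174 − 228) / (58 − 228) = -54/-170 = 0.31765.
Check on R: (95 − 47)/(197 − 47) = 0.32 ✓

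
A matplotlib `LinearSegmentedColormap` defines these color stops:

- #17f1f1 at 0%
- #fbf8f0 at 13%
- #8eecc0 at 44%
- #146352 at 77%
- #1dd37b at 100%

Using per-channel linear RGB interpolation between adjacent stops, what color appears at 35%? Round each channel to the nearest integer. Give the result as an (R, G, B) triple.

(174, 239, 206)

35% lies between the 13% and 44% stops, so the local fraction is t = (35 − 13)/(44 − 13) = 22/31 ≈ 0.7097.
#fbf8f0 → (251, 248, 240); #8eecc0 → (142, 236, 192).
R = 251 + 0.7097 × (142 − 251) = 173.643 → 174
G = 248 + 0.7097 × (236 − 248) = 239.484 → 239
B = 240 + 0.7097 × (192 − 240) = 205.934 → 206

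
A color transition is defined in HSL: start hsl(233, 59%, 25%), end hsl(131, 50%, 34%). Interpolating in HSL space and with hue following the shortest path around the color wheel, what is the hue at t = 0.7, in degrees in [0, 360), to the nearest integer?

Hue arc: Δh = 131 − 233 = -102° (|Δh| ≤ 180, already the shorter path).
H = 233 + 0.7 × (-102) = 161.6 → 162°

162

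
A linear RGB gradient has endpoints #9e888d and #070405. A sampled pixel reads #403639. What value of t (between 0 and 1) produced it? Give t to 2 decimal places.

0.62

Invert the lerp on the R channel (largest span, 151): t = (64 − 158) / (7 − 158) = -94/-151 = 0.62252.
Check on G: (54 − 136)/(4 − 136) = 0.6212 ✓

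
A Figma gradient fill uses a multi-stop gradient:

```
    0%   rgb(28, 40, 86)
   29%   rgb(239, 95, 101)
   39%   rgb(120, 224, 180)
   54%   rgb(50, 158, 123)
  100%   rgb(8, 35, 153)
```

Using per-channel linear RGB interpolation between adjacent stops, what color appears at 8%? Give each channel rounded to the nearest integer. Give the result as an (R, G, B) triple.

8% lies between the 0% and 29% stops, so the local fraction is t = (8 − 0)/(29 − 0) = 8/29 ≈ 0.2759.
R = 28 + 0.2759 × (239 − 28) = 86.215 → 86
G = 40 + 0.2759 × (95 − 40) = 55.174 → 55
B = 86 + 0.2759 × (101 − 86) = 90.138 → 90

(86, 55, 90)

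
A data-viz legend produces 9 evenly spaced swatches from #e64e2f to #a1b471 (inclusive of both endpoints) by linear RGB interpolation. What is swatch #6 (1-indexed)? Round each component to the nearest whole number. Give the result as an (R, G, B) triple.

With 9 swatches and endpoints inclusive, swatch 6 sits at t = (6 − 1)/(9 − 1) = 5/8 ≈ 0.625.
#e64e2f → (230, 78, 47); #a1b471 → (161, 180, 113).
R = 230 + 0.625 × (161 − 230) = 186.875 → 187
G = 78 + 0.625 × (180 − 78) = 141.75 → 142
B = 47 + 0.625 × (113 − 47) = 88.25 → 88

(187, 142, 88)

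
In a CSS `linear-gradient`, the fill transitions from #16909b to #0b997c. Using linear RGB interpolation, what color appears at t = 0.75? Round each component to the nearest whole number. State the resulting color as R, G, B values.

#16909b → (22, 144, 155); #0b997c → (11, 153, 124).
R = 22 + 0.75 × (11 − 22) = 22 + 0.75 × -11 = 13.75 → 14
G = 144 + 0.75 × (153 − 144) = 144 + 0.75 × 9 = 150.75 → 151
B = 155 + 0.75 × (124 − 155) = 155 + 0.75 × -31 = 131.75 → 132

(14, 151, 132)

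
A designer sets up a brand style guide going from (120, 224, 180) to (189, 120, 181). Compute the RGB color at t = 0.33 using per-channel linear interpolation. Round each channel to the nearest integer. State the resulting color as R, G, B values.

R = 120 + 0.33 × (189 − 120) = 120 + 0.33 × 69 = 142.77 → 143
G = 224 + 0.33 × (120 − 224) = 224 + 0.33 × -104 = 189.68 → 190
B = 180 + 0.33 × (181 − 180) = 180 + 0.33 × 1 = 180.33 → 180

(143, 190, 180)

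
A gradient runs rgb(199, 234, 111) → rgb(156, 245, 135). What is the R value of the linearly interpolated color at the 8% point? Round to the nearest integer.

R = 199 + 0.08 × (156 − 199) = 195.56 → 196

196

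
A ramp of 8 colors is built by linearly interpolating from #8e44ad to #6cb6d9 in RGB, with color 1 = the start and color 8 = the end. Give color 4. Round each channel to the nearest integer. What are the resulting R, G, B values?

With 8 swatches and endpoints inclusive, swatch 4 sits at t = (4 − 1)/(8 − 1) = 3/7 ≈ 0.4286.
#8e44ad → (142, 68, 173); #6cb6d9 → (108, 182, 217).
R = 142 + 0.4286 × (108 − 142) = 127.428 → 127
G = 68 + 0.4286 × (182 − 68) = 116.86 → 117
B = 173 + 0.4286 × (217 − 173) = 191.858 → 192

(127, 117, 192)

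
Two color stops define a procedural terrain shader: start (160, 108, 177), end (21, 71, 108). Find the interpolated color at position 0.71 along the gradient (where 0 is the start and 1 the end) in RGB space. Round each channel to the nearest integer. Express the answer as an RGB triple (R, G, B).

R = 160 + 0.71 × (21 − 160) = 160 + 0.71 × -139 = 61.31 → 61
G = 108 + 0.71 × (71 − 108) = 108 + 0.71 × -37 = 81.73 → 82
B = 177 + 0.71 × (108 − 177) = 177 + 0.71 × -69 = 128.01 → 128

(61, 82, 128)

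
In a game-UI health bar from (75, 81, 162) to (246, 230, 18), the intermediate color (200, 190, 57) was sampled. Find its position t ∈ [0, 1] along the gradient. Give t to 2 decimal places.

0.73

Invert the lerp on the R channel (largest span, 171): t = (200 − 75) / (246 − 75) = 125/171 = 0.73099.
Check on G: (190 − 81)/(230 − 81) = 0.7315 ✓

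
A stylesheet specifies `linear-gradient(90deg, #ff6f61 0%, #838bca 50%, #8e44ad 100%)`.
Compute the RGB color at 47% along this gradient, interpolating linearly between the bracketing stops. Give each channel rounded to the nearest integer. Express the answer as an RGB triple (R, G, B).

47% lies between the 0% and 50% stops, so the local fraction is t = (47 − 0)/(50 − 0) = 47/50 ≈ 0.94.
#ff6f61 → (255, 111, 97); #838bca → (131, 139, 202).
R = 255 + 0.94 × (131 − 255) = 138.44 → 138
G = 111 + 0.94 × (139 − 111) = 137.32 → 137
B = 97 + 0.94 × (202 − 97) = 195.7 → 196

(138, 137, 196)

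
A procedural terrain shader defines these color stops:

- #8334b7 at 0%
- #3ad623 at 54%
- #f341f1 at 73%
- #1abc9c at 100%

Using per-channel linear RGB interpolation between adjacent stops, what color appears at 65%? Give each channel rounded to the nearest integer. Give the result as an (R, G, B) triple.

(165, 128, 154)

65% lies between the 54% and 73% stops, so the local fraction is t = (65 − 54)/(73 − 54) = 11/19 ≈ 0.5789.
#3ad623 → (58, 214, 35); #f341f1 → (243, 65, 241).
R = 58 + 0.5789 × (243 − 58) = 165.096 → 165
G = 214 + 0.5789 × (65 − 214) = 127.744 → 128
B = 35 + 0.5789 × (241 − 35) = 154.253 → 154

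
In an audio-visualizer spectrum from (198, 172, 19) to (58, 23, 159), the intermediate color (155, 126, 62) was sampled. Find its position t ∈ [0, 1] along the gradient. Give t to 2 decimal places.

0.31

Invert the lerp on the G channel (largest span, 149): t = (126 − 172) / (23 − 172) = -46/-149 = 0.30872.
Check on R: (155 − 198)/(58 − 198) = 0.3071 ✓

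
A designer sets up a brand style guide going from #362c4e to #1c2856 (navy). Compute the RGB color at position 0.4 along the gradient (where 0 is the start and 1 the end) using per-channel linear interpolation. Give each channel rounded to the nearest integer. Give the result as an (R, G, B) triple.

(44, 42, 81)

#362c4e → (54, 44, 78); #1c2856 → (28, 40, 86).
R = 54 + 0.4 × (28 − 54) = 54 + 0.4 × -26 = 43.6 → 44
G = 44 + 0.4 × (40 − 44) = 44 + 0.4 × -4 = 42.4 → 42
B = 78 + 0.4 × (86 − 78) = 78 + 0.4 × 8 = 81.2 → 81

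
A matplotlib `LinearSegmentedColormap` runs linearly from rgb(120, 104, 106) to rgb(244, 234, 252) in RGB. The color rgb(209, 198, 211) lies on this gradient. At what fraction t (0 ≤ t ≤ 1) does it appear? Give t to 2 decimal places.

Invert the lerp on the B channel (largest span, 146): t = (211 − 106) / (252 − 106) = 105/146 = 0.71918.
Check on R: (209 − 120)/(244 − 120) = 0.7177 ✓

0.72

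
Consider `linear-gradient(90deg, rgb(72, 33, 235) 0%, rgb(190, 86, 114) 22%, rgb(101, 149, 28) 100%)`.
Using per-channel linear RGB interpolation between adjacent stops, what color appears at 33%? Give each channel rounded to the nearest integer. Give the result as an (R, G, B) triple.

33% lies between the 22% and 100% stops, so the local fraction is t = (33 − 22)/(100 − 22) = 11/78 ≈ 0.141.
R = 190 + 0.141 × (101 − 190) = 177.451 → 177
G = 86 + 0.141 × (149 − 86) = 94.883 → 95
B = 114 + 0.141 × (28 − 114) = 101.874 → 102

(177, 95, 102)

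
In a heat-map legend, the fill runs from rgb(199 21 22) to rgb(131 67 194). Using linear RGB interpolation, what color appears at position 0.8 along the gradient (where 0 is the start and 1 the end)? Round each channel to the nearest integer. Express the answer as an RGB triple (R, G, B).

(145, 58, 160)

R = 199 + 0.8 × (131 − 199) = 199 + 0.8 × -68 = 144.6 → 145
G = 21 + 0.8 × (67 − 21) = 21 + 0.8 × 46 = 57.8 → 58
B = 22 + 0.8 × (194 − 22) = 22 + 0.8 × 172 = 159.6 → 160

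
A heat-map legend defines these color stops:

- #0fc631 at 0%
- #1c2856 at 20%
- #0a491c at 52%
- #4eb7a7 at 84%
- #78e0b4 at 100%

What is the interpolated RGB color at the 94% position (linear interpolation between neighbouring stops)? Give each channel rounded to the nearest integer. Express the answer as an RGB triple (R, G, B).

94% lies between the 84% and 100% stops, so the local fraction is t = (94 − 84)/(100 − 84) = 10/16 ≈ 0.625.
#4eb7a7 → (78, 183, 167); #78e0b4 → (120, 224, 180).
R = 78 + 0.625 × (120 − 78) = 104.25 → 104
G = 183 + 0.625 × (224 − 183) = 208.625 → 209
B = 167 + 0.625 × (180 − 167) = 175.125 → 175

(104, 209, 175)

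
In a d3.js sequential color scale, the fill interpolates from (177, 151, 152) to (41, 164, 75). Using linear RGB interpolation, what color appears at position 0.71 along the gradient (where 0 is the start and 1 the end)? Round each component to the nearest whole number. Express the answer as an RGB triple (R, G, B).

(80, 160, 97)

R = 177 + 0.71 × (41 − 177) = 177 + 0.71 × -136 = 80.44 → 80
G = 151 + 0.71 × (164 − 151) = 151 + 0.71 × 13 = 160.23 → 160
B = 152 + 0.71 × (75 − 152) = 152 + 0.71 × -77 = 97.33 → 97
So the blended color is (80, 160, 97), about #50a061.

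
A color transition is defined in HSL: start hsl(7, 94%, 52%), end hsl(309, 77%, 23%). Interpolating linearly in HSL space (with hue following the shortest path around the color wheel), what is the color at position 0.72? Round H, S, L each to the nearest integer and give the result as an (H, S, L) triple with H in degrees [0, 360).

(325, 82, 31)

Hue: 309 − 7 = 302°, but |302| > 180 so the shorter arc goes the other way: Δh = 302 − 360 = -58°.
H = 7 + 0.72 × (-58) = -34.76 → -35 → -35 mod 360 = 325°
S = 94 + 0.72 × (77 − 94) = 81.76 → 82%
L = 52 + 0.72 × (23 − 52) = 31.12 → 31%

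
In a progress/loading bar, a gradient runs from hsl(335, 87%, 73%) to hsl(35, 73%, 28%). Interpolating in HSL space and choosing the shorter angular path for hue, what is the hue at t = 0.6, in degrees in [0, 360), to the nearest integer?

11

Hue: 35 − 335 = -300°, but |-300| > 180 so the shorter arc goes the other way: Δh = -300 + 360 = 60°.
H = 335 + 0.6 × (60) = 371 → 371 → 371 mod 360 = 11°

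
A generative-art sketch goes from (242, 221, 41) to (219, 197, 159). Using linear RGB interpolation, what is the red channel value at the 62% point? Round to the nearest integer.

R = 242 + 0.62 × (219 − 242) = 227.74 → 228

228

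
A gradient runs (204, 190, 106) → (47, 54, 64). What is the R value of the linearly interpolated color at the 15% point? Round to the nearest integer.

R = 204 + 0.15 × (47 − 204) = 180.45 → 180

180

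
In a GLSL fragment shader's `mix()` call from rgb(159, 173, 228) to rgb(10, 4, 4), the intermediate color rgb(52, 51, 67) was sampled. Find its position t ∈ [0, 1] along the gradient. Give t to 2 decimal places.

Invert the lerp on the B channel (largest span, 224): t = (67 − 228) / (4 − 228) = -161/-224 = 0.71875.
Check on R: (52 − 159)/(10 − 159) = 0.7181 ✓

0.72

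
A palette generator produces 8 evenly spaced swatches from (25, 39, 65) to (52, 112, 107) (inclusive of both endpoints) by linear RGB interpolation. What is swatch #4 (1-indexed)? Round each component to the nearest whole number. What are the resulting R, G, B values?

With 8 swatches and endpoints inclusive, swatch 4 sits at t = (4 − 1)/(8 − 1) = 3/7 ≈ 0.4286.
R = 25 + 0.4286 × (52 − 25) = 36.572 → 37
G = 39 + 0.4286 × (112 − 39) = 70.288 → 70
B = 65 + 0.4286 × (107 − 65) = 83.001 → 83

(37, 70, 83)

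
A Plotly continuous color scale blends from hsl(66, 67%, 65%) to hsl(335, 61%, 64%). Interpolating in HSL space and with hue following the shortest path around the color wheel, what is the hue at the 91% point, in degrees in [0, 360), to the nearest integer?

Hue: 335 − 66 = 269°, but |269| > 180 so the shorter arc goes the other way: Δh = 269 − 360 = -91°.
H = 66 + 0.91 × (-91) = -16.81 → -17 → -17 mod 360 = 343°

343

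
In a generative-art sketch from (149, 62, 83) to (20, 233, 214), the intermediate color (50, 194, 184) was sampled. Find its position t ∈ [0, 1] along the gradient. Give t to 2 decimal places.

Invert the lerp on the G channel (largest span, 171): t = (194 − 62) / (233 − 62) = 132/171 = 0.77193.
Check on R: (50 − 149)/(20 − 149) = 0.7674 ✓

0.77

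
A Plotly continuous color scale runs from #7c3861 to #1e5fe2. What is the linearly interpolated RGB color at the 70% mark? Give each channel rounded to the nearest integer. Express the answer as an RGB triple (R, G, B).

(58, 83, 187)

#7c3861 → (124, 56, 97); #1e5fe2 → (30, 95, 226).
70% corresponds to t = 0.7.
R = 124 + 0.7 × (30 − 124) = 124 + 0.7 × -94 = 58.2 → 58
G = 56 + 0.7 × (95 − 56) = 56 + 0.7 × 39 = 83.3 → 83
B = 97 + 0.7 × (226 − 97) = 97 + 0.7 × 129 = 187.3 → 187
So the blended color is (58, 83, 187), about #3a53bb.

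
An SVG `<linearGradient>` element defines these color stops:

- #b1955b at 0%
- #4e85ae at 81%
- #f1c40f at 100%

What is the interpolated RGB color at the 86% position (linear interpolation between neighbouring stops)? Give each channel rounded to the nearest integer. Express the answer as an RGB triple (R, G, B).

86% lies between the 81% and 100% stops, so the local fraction is t = (86 − 81)/(100 − 81) = 5/19 ≈ 0.2632.
#4e85ae → (78, 133, 174); #f1c40f → (241, 196, 15).
R = 78 + 0.2632 × (241 − 78) = 120.902 → 121
G = 133 + 0.2632 × (196 − 133) = 149.582 → 150
B = 174 + 0.2632 × (15 − 174) = 132.151 → 132

(121, 150, 132)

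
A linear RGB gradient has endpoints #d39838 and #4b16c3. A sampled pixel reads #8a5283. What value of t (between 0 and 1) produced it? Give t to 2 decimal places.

0.54

Invert the lerp on the B channel (largest span, 139): t = (131 − 56) / (195 − 56) = 75/139 = 0.53957.
Check on R: (138 − 211)/(75 − 211) = 0.5368 ✓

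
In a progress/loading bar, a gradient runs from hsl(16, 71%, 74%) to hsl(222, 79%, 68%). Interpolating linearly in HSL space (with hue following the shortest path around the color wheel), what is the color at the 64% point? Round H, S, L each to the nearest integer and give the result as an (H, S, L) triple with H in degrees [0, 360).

Hue: 222 − 16 = 206°, but |206| > 180 so the shorter arc goes the other way: Δh = 206 − 360 = -154°.
H = 16 + 0.64 × (-154) = -82.56 → -83 → -83 mod 360 = 277°
S = 71 + 0.64 × (79 − 71) = 76.12 → 76%
L = 74 + 0.64 × (68 − 74) = 70.16 → 70%

(277, 76, 70)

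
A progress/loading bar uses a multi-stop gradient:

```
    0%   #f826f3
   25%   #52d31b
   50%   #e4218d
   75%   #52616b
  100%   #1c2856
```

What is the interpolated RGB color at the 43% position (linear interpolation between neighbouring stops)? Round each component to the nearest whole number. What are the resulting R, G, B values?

(187, 83, 109)

43% lies between the 25% and 50% stops, so the local fraction is t = (43 − 25)/(50 − 25) = 18/25 ≈ 0.72.
#52d31b → (82, 211, 27); #e4218d → (228, 33, 141).
R = 82 + 0.72 × (228 − 82) = 187.12 → 187
G = 211 + 0.72 × (33 − 211) = 82.84 → 83
B = 27 + 0.72 × (141 − 27) = 109.08 → 109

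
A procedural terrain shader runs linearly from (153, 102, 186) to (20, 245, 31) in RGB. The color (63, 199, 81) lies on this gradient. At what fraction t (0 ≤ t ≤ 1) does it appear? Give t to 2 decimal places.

Invert the lerp on the B channel (largest span, 155): t = (81 − 186) / (31 − 186) = -105/-155 = 0.67742.
Check on R: (63 − 153)/(20 − 153) = 0.6767 ✓

0.68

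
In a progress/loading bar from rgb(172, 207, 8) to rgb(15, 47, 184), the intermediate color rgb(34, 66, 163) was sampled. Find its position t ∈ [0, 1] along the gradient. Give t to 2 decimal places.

Invert the lerp on the B channel (largest span, 176): t = (163 − 8) / (184 − 8) = 155/176 = 0.88068.
Check on R: (34 − 172)/(15 − 172) = 0.879 ✓

0.88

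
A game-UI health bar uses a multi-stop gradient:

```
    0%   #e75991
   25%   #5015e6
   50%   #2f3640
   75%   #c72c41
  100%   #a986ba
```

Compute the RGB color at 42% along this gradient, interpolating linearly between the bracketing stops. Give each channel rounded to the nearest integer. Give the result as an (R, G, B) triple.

42% lies between the 25% and 50% stops, so the local fraction is t = (42 − 25)/(50 − 25) = 17/25 ≈ 0.68.
#5015e6 → (80, 21, 230); #2f3640 → (47, 54, 64).
R = 80 + 0.68 × (47 − 80) = 57.56 → 58
G = 21 + 0.68 × (54 − 21) = 43.44 → 43
B = 230 + 0.68 × (64 − 230) = 117.12 → 117

(58, 43, 117)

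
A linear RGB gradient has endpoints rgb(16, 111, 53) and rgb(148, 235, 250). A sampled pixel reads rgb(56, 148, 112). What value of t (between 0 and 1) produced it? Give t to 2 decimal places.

0.30

Invert the lerp on the B channel (largest span, 197): t = (112 − 53) / (250 − 53) = 59/197 = 0.29949.
Check on R: (56 − 16)/(148 − 16) = 0.303 ✓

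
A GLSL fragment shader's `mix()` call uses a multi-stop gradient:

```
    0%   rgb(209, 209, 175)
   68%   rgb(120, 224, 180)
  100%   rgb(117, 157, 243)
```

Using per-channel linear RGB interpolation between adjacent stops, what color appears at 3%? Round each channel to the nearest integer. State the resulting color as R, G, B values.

3% lies between the 0% and 68% stops, so the local fraction is t = (3 − 0)/(68 − 0) = 3/68 ≈ 0.0441.
R = 209 + 0.0441 × (120 − 209) = 205.075 → 205
G = 209 + 0.0441 × (224 − 209) = 209.661 → 210
B = 175 + 0.0441 × (180 − 175) = 175.22 → 175

(205, 210, 175)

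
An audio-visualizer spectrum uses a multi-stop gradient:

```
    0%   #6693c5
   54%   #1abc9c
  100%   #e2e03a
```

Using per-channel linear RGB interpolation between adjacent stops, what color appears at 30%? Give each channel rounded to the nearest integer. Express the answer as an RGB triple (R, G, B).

30% lies between the 0% and 54% stops, so the local fraction is t = (30 − 0)/(54 − 0) = 30/54 ≈ 0.5556.
#6693c5 → (102, 147, 197); #1abc9c → (26, 188, 156).
R = 102 + 0.5556 × (26 − 102) = 59.774 → 60
G = 147 + 0.5556 × (188 − 147) = 169.78 → 170
B = 197 + 0.5556 × (156 − 197) = 174.22 → 174

(60, 170, 174)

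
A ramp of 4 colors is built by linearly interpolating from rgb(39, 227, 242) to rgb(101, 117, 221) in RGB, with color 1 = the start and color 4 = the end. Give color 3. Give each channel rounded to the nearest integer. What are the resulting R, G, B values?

(80, 154, 228)

With 4 swatches and endpoints inclusive, swatch 3 sits at t = (3 − 1)/(4 − 1) = 2/3 ≈ 0.6667.
R = 39 + 0.6667 × (101 − 39) = 80.335 → 80
G = 227 + 0.6667 × (117 − 227) = 153.663 → 154
B = 242 + 0.6667 × (221 − 242) = 227.999 → 228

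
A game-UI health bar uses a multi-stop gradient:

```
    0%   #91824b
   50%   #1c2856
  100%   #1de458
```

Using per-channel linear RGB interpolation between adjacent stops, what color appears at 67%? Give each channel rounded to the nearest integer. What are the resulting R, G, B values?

67% lies between the 50% and 100% stops, so the local fraction is t = (67 − 50)/(100 − 50) = 17/50 ≈ 0.34.
#1c2856 → (28, 40, 86); #1de458 → (29, 228, 88).
R = 28 + 0.34 × (29 − 28) = 28.34 → 28
G = 40 + 0.34 × (228 − 40) = 103.92 → 104
B = 86 + 0.34 × (88 − 86) = 86.68 → 87

(28, 104, 87)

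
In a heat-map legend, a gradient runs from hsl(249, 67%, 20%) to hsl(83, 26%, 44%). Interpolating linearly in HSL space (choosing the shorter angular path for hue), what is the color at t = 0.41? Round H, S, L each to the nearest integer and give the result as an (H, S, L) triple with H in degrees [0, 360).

Hue arc: Δh = 83 − 249 = -166° (|Δh| ≤ 180, already the shorter path).
H = 249 + 0.41 × (-166) = 180.94 → 181°
S = 67 + 0.41 × (26 − 67) = 50.19 → 50%
L = 20 + 0.41 × (44 − 20) = 29.84 → 30%

(181, 50, 30)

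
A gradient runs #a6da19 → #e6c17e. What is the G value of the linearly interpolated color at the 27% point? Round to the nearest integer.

211

G₁ = 218 (from #a6da19), G₂ = 193 (from #e6c17e).
G = 218 + 0.27 × (193 − 218) = 211.25 → 211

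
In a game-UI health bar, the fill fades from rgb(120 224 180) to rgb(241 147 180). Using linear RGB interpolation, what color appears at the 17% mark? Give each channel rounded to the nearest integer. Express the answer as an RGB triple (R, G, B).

17% corresponds to t = 0.17.
R = 120 + 0.17 × (241 − 120) = 120 + 0.17 × 121 = 140.57 → 141
G = 224 + 0.17 × (147 − 224) = 224 + 0.17 × -77 = 210.91 → 211
B = 180 + 0.17 × (180 − 180) = 180 + 0.17 × 0 = 180 → 180

(141, 211, 180)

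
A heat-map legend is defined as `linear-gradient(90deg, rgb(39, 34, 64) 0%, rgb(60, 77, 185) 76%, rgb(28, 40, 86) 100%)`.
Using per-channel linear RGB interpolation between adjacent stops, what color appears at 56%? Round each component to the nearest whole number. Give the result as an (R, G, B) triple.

(54, 66, 153)

56% lies between the 0% and 76% stops, so the local fraction is t = (56 − 0)/(76 − 0) = 56/76 ≈ 0.7368.
R = 39 + 0.7368 × (60 − 39) = 54.473 → 54
G = 34 + 0.7368 × (77 − 34) = 65.682 → 66
B = 64 + 0.7368 × (185 − 64) = 153.153 → 153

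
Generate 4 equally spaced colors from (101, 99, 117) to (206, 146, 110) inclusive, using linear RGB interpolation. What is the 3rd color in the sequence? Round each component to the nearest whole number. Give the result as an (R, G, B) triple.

(171, 130, 112)

With 4 swatches and endpoints inclusive, swatch 3 sits at t = (3 − 1)/(4 − 1) = 2/3 ≈ 0.6667.
R = 101 + 0.6667 × (206 − 101) = 171.004 → 171
G = 99 + 0.6667 × (146 − 99) = 130.335 → 130
B = 117 + 0.6667 × (110 − 117) = 112.333 → 112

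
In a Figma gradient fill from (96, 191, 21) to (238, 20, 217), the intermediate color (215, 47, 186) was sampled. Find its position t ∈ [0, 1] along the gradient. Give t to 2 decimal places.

0.84

Invert the lerp on the B channel (largest span, 196): t = (186 − 21) / (217 − 21) = 165/196 = 0.84184.
Check on R: (215 − 96)/(238 − 96) = 0.838 ✓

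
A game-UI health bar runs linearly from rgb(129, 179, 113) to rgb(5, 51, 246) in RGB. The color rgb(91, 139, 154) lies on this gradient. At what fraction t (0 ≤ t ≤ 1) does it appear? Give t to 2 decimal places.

Invert the lerp on the B channel (largest span, 133): t = (154 − 113) / (246 − 113) = 41/133 = 0.30827.
Check on R: (91 − 129)/(5 − 129) = 0.3065 ✓

0.31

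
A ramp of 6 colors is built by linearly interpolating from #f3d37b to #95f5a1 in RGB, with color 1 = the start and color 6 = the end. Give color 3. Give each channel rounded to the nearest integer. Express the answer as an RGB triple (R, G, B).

With 6 swatches and endpoints inclusive, swatch 3 sits at t = (3 − 1)/(6 − 1) = 2/5 ≈ 0.4.
#f3d37b → (243, 211, 123); #95f5a1 → (149, 245, 161).
R = 243 + 0.4 × (149 − 243) = 205.4 → 205
G = 211 + 0.4 × (245 − 211) = 224.6 → 225
B = 123 + 0.4 × (161 − 123) = 138.2 → 138

(205, 225, 138)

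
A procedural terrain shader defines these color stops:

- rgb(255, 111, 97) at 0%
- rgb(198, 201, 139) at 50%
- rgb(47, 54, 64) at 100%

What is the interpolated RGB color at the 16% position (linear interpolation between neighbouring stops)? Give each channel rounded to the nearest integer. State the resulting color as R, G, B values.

(237, 140, 110)

16% lies between the 0% and 50% stops, so the local fraction is t = (16 − 0)/(50 − 0) = 16/50 ≈ 0.32.
R = 255 + 0.32 × (198 − 255) = 236.76 → 237
G = 111 + 0.32 × (201 − 111) = 139.8 → 140
B = 97 + 0.32 × (139 − 97) = 110.44 → 110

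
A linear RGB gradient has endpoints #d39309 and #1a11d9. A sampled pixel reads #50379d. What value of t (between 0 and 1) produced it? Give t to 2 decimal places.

Invert the lerp on the B channel (largest span, 208): t = (157 − 9) / (217 − 9) = 148/208 = 0.71154.
Check on R: (80 − 211)/(26 − 211) = 0.7081 ✓

0.71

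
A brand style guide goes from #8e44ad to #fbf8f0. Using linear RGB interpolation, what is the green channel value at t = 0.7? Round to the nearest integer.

G₁ = 68 (from #8e44ad), G₂ = 248 (from #fbf8f0).
G = 68 + 0.7 × (248 − 68) = 194 → 194

194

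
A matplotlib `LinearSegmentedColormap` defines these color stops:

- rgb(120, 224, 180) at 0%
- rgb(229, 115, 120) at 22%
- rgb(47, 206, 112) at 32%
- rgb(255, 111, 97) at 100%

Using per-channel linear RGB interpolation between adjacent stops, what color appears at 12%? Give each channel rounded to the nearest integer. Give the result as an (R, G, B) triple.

(179, 165, 147)

12% lies between the 0% and 22% stops, so the local fraction is t = (12 − 0)/(22 − 0) = 12/22 ≈ 0.5455.
R = 120 + 0.5455 × (229 − 120) = 179.459 → 179
G = 224 + 0.5455 × (115 − 224) = 164.541 → 165
B = 180 + 0.5455 × (120 − 180) = 147.27 → 147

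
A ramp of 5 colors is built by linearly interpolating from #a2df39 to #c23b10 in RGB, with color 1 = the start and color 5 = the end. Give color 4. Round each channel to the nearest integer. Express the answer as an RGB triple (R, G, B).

(186, 100, 26)

With 5 swatches and endpoints inclusive, swatch 4 sits at t = (4 − 1)/(5 − 1) = 3/4 ≈ 0.75.
#a2df39 → (162, 223, 57); #c23b10 → (194, 59, 16).
R = 162 + 0.75 × (194 − 162) = 186 → 186
G = 223 + 0.75 × (59 − 223) = 100 → 100
B = 57 + 0.75 × (16 − 57) = 26.25 → 26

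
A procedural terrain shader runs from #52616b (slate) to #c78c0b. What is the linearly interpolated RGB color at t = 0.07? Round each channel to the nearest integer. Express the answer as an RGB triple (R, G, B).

(90, 100, 100)

#52616b → (82, 97, 107); #c78c0b → (199, 140, 11).
R = 82 + 0.07 × (199 − 82) = 82 + 0.07 × 117 = 90.19 → 90
G = 97 + 0.07 × (140 − 97) = 97 + 0.07 × 43 = 100.01 → 100
B = 107 + 0.07 × (11 − 107) = 107 + 0.07 × -96 = 100.28 → 100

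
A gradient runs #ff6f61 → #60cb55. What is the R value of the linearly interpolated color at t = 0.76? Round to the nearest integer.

R₁ = 255 (from #ff6f61), R₂ = 96 (from #60cb55).
R = 255 + 0.76 × (96 − 255) = 134.16 → 134

134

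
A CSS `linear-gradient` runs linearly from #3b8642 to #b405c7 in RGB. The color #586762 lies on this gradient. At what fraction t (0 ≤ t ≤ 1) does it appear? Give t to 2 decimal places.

Invert the lerp on the B channel (largest span, 133): t = (98 − 66) / (199 − 66) = 32/133 = 0.2406.
Check on R: (88 − 59)/(180 − 59) = 0.2397 ✓

0.24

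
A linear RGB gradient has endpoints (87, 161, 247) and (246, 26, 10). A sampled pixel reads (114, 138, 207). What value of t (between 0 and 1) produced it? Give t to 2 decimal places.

0.17

Invert the lerp on the B channel (largest span, 237): t = (207 − 247) / (10 − 247) = -40/-237 = 0.16878.
Check on R: (114 − 87)/(246 − 87) = 0.1698 ✓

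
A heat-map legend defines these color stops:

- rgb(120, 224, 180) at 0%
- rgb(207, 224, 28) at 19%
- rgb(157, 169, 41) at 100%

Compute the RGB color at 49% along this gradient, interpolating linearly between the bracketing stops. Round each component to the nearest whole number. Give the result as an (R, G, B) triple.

(188, 204, 33)

49% lies between the 19% and 100% stops, so the local fraction is t = (49 − 19)/(100 − 19) = 30/81 ≈ 0.3704.
R = 207 + 0.3704 × (157 − 207) = 188.48 → 188
G = 224 + 0.3704 × (169 − 224) = 203.628 → 204
B = 28 + 0.3704 × (41 − 28) = 32.815 → 33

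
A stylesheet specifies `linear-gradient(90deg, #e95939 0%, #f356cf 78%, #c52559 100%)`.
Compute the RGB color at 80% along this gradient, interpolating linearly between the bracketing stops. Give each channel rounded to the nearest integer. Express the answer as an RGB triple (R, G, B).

80% lies between the 78% and 100% stops, so the local fraction is t = (80 − 78)/(100 − 78) = 2/22 ≈ 0.0909.
#f356cf → (243, 86, 207); #c52559 → (197, 37, 89).
R = 243 + 0.0909 × (197 − 243) = 238.819 → 239
G = 86 + 0.0909 × (37 − 86) = 81.546 → 82
B = 207 + 0.0909 × (89 − 207) = 196.274 → 196

(239, 82, 196)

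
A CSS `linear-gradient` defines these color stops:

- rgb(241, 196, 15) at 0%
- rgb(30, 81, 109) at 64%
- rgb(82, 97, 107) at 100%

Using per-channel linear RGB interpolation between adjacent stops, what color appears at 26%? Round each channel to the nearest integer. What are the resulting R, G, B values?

26% lies between the 0% and 64% stops, so the local fraction is t = (26 − 0)/(64 − 0) = 26/64 ≈ 0.4062.
R = 241 + 0.4062 × (30 − 241) = 155.292 → 155
G = 196 + 0.4062 × (81 − 196) = 149.287 → 149
B = 15 + 0.4062 × (109 − 15) = 53.183 → 53

(155, 149, 53)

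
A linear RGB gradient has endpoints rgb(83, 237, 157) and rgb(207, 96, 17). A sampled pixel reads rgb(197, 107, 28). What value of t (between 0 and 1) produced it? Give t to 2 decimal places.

Invert the lerp on the G channel (largest span, 141): t = (107 − 237) / (96 − 237) = -130/-141 = 0.92199.
Check on R: (197 − 83)/(207 − 83) = 0.9194 ✓

0.92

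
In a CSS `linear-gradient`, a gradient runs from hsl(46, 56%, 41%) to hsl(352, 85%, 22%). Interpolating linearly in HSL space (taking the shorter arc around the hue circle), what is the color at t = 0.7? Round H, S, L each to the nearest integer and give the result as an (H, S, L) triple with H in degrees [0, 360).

(8, 76, 28)

Hue: 352 − 46 = 306°, but |306| > 180 so the shorter arc goes the other way: Δh = 306 − 360 = -54°.
H = 46 + 0.7 × (-54) = 8.2 → 8°
S = 56 + 0.7 × (85 − 56) = 76.3 → 76%
L = 41 + 0.7 × (22 − 41) = 27.7 → 28%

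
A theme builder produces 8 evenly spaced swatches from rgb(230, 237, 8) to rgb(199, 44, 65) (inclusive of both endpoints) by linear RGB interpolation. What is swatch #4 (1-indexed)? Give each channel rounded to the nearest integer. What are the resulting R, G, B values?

(217, 154, 32)

With 8 swatches and endpoints inclusive, swatch 4 sits at t = (4 − 1)/(8 − 1) = 3/7 ≈ 0.4286.
R = 230 + 0.4286 × (199 − 230) = 216.713 → 217
G = 237 + 0.4286 × (44 − 237) = 154.28 → 154
B = 8 + 0.4286 × (65 − 8) = 32.43 → 32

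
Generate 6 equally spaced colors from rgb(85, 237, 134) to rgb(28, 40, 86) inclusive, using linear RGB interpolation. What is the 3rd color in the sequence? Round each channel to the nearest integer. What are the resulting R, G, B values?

With 6 swatches and endpoints inclusive, swatch 3 sits at t = (3 − 1)/(6 − 1) = 2/5 ≈ 0.4.
R = 85 + 0.4 × (28 − 85) = 62.2 → 62
G = 237 + 0.4 × (40 − 237) = 158.2 → 158
B = 134 + 0.4 × (86 − 134) = 114.8 → 115

(62, 158, 115)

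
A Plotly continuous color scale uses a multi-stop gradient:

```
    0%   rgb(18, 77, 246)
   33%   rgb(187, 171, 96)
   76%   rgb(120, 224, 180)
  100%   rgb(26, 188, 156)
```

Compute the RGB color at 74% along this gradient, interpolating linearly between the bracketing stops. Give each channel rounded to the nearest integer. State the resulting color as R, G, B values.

74% lies between the 33% and 76% stops, so the local fraction is t = (74 − 33)/(76 − 33) = 41/43 ≈ 0.9535.
R = 187 + 0.9535 × (120 − 187) = 123.115 → 123
G = 171 + 0.9535 × (224 − 171) = 221.536 → 222
B = 96 + 0.9535 × (180 − 96) = 176.094 → 176

(123, 222, 176)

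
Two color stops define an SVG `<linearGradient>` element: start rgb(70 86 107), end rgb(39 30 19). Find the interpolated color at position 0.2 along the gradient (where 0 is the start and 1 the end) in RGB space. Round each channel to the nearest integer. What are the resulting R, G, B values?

R = 70 + 0.2 × (39 − 70) = 70 + 0.2 × -31 = 63.8 → 64
G = 86 + 0.2 × (30 − 86) = 86 + 0.2 × -56 = 74.8 → 75
B = 107 + 0.2 × (19 − 107) = 107 + 0.2 × -88 = 89.4 → 89

(64, 75, 89)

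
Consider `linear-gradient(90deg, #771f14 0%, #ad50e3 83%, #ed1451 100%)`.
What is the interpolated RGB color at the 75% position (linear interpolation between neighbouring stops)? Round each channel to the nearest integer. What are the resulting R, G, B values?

(168, 75, 207)

75% lies between the 0% and 83% stops, so the local fraction is t = (75 − 0)/(83 − 0) = 75/83 ≈ 0.9036.
#771f14 → (119, 31, 20); #ad50e3 → (173, 80, 227).
R = 119 + 0.9036 × (173 − 119) = 167.794 → 168
G = 31 + 0.9036 × (80 − 31) = 75.276 → 75
B = 20 + 0.9036 × (227 − 20) = 207.045 → 207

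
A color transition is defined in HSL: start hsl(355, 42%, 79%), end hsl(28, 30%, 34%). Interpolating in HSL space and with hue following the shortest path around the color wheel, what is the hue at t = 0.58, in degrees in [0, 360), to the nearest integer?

14

Hue: 28 − 355 = -327°, but |-327| > 180 so the shorter arc goes the other way: Δh = -327 + 360 = 33°.
H = 355 + 0.58 × (33) = 374.14 → 374 → 374 mod 360 = 14°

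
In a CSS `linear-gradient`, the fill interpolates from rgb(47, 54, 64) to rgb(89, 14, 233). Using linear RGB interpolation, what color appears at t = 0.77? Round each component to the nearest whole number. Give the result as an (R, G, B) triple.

R = 47 + 0.77 × (89 − 47) = 47 + 0.77 × 42 = 79.34 → 79
G = 54 + 0.77 × (14 − 54) = 54 + 0.77 × -40 = 23.2 → 23
B = 64 + 0.77 × (233 − 64) = 64 + 0.77 × 169 = 194.13 → 194
So the blended color is (79, 23, 194), about #4f17c2.

(79, 23, 194)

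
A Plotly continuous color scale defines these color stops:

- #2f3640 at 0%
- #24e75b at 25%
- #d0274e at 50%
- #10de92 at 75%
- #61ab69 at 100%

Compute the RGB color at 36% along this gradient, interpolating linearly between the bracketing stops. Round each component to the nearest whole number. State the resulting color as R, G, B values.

(112, 147, 85)

36% lies between the 25% and 50% stops, so the local fraction is t = (36 − 25)/(50 − 25) = 11/25 ≈ 0.44.
#24e75b → (36, 231, 91); #d0274e → (208, 39, 78).
R = 36 + 0.44 × (208 − 36) = 111.68 → 112
G = 231 + 0.44 × (39 − 231) = 146.52 → 147
B = 91 + 0.44 × (78 − 91) = 85.28 → 85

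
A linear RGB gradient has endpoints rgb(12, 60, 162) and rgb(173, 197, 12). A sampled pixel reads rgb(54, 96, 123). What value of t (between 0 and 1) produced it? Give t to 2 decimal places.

0.26

Invert the lerp on the R channel (largest span, 161): t = (54 − 12) / (173 − 12) = 42/161 = 0.26087.
Check on G: (96 − 60)/(197 − 60) = 0.2628 ✓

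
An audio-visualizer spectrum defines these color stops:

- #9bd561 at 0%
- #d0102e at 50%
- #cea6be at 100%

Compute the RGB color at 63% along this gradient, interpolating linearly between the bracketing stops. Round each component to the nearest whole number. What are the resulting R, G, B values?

(207, 55, 83)

63% lies between the 50% and 100% stops, so the local fraction is t = (63 − 50)/(100 − 50) = 13/50 ≈ 0.26.
#d0102e → (208, 16, 46); #cea6be → (206, 166, 190).
R = 208 + 0.26 × (206 − 208) = 207.48 → 207
G = 16 + 0.26 × (166 − 16) = 55 → 55
B = 46 + 0.26 × (190 − 46) = 83.44 → 83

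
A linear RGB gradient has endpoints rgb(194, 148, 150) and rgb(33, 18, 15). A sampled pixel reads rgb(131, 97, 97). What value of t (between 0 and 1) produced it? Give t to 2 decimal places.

0.39

Invert the lerp on the R channel (largest span, 161): t = (131 − 194) / (33 − 194) = -63/-161 = 0.3913.
Check on G: (97 − 148)/(18 − 148) = 0.3923 ✓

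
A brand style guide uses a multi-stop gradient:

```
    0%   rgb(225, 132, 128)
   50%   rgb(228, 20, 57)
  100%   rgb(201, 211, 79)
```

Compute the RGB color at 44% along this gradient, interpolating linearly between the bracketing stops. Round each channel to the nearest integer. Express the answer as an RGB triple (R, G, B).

44% lies between the 0% and 50% stops, so the local fraction is t = (44 − 0)/(50 − 0) = 44/50 ≈ 0.88.
R = 225 + 0.88 × (228 − 225) = 227.64 → 228
G = 132 + 0.88 × (20 − 132) = 33.44 → 33
B = 128 + 0.88 × (57 − 128) = 65.52 → 66

(228, 33, 66)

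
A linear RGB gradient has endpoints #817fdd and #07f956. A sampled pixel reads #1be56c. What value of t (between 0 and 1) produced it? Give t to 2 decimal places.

0.84

Invert the lerp on the B channel (largest span, 135): t = (108 − 221) / (86 − 221) = -113/-135 = 0.83704.
Check on R: (27 − 129)/(7 − 129) = 0.8361 ✓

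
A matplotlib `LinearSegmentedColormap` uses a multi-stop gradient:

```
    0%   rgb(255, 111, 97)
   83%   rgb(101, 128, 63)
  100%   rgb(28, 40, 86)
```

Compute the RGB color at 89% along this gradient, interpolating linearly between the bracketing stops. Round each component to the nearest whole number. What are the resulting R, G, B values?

(75, 97, 71)

89% lies between the 83% and 100% stops, so the local fraction is t = (89 − 83)/(100 − 83) = 6/17 ≈ 0.3529.
R = 101 + 0.3529 × (28 − 101) = 75.238 → 75
G = 128 + 0.3529 × (40 − 128) = 96.945 → 97
B = 63 + 0.3529 × (86 − 63) = 71.117 → 71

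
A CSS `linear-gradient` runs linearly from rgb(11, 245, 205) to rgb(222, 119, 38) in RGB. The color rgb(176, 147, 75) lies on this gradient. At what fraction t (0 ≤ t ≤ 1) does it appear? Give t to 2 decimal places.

Invert the lerp on the R channel (largest span, 211): t = (176 − 11) / (222 − 11) = 165/211 = 0.78199.
Check on G: (147 − 245)/(119 − 245) = 0.7778 ✓

0.78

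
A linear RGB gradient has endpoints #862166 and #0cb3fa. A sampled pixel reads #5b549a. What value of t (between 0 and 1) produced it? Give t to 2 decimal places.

0.35

Invert the lerp on the B channel (largest span, 148): t = (154 − 102) / (250 − 102) = 52/148 = 0.35135.
Check on R: (91 − 134)/(12 − 134) = 0.3525 ✓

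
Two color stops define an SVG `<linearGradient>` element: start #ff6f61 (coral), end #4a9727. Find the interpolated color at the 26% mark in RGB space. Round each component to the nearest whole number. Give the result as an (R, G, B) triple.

(208, 121, 82)

#ff6f61 → (255, 111, 97); #4a9727 → (74, 151, 39).
26% corresponds to t = 0.26.
R = 255 + 0.26 × (74 − 255) = 255 + 0.26 × -181 = 207.94 → 208
G = 111 + 0.26 × (151 − 111) = 111 + 0.26 × 40 = 121.4 → 121
B = 97 + 0.26 × (39 − 97) = 97 + 0.26 × -58 = 81.92 → 82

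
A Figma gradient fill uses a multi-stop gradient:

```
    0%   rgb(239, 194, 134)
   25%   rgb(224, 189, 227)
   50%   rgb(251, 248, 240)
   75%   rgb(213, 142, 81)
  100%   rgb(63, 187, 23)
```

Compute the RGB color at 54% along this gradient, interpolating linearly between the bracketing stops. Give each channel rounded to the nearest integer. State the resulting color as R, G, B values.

54% lies between the 50% and 75% stops, so the local fraction is t = (54 − 50)/(75 − 50) = 4/25 ≈ 0.16.
R = 251 + 0.16 × (213 − 251) = 244.92 → 245
G = 248 + 0.16 × (142 − 248) = 231.04 → 231
B = 240 + 0.16 × (81 − 240) = 214.56 → 215

(245, 231, 215)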